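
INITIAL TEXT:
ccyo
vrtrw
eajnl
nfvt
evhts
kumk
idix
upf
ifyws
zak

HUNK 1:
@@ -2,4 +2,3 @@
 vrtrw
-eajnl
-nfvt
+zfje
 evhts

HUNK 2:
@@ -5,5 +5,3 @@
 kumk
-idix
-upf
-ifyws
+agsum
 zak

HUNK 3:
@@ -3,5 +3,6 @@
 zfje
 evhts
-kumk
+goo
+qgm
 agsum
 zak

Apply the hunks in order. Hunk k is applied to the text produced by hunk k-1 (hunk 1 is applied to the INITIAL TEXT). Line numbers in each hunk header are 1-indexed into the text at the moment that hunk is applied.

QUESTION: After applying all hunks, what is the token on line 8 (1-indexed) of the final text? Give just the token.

Answer: zak

Derivation:
Hunk 1: at line 2 remove [eajnl,nfvt] add [zfje] -> 9 lines: ccyo vrtrw zfje evhts kumk idix upf ifyws zak
Hunk 2: at line 5 remove [idix,upf,ifyws] add [agsum] -> 7 lines: ccyo vrtrw zfje evhts kumk agsum zak
Hunk 3: at line 3 remove [kumk] add [goo,qgm] -> 8 lines: ccyo vrtrw zfje evhts goo qgm agsum zak
Final line 8: zak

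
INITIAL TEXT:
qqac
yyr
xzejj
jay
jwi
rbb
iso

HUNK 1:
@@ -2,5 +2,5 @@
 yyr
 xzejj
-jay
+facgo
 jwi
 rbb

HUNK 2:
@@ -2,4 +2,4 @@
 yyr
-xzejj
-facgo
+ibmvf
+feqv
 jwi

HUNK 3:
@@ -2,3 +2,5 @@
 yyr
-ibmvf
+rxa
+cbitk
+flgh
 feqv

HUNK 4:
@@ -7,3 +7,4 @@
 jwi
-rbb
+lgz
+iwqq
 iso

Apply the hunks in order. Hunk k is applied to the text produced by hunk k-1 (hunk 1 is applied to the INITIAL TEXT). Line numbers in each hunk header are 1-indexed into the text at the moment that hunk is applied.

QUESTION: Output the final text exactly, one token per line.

Hunk 1: at line 2 remove [jay] add [facgo] -> 7 lines: qqac yyr xzejj facgo jwi rbb iso
Hunk 2: at line 2 remove [xzejj,facgo] add [ibmvf,feqv] -> 7 lines: qqac yyr ibmvf feqv jwi rbb iso
Hunk 3: at line 2 remove [ibmvf] add [rxa,cbitk,flgh] -> 9 lines: qqac yyr rxa cbitk flgh feqv jwi rbb iso
Hunk 4: at line 7 remove [rbb] add [lgz,iwqq] -> 10 lines: qqac yyr rxa cbitk flgh feqv jwi lgz iwqq iso

Answer: qqac
yyr
rxa
cbitk
flgh
feqv
jwi
lgz
iwqq
iso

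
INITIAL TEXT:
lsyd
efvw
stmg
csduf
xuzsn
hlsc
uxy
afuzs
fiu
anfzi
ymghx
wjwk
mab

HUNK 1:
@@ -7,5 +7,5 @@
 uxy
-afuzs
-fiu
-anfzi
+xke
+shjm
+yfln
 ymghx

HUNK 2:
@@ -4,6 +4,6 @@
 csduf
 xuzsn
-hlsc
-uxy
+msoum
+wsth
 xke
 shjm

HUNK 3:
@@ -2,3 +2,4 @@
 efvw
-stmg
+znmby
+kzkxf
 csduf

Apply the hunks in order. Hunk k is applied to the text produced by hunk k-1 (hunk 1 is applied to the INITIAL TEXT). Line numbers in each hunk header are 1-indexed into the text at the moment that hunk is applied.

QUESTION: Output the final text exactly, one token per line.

Hunk 1: at line 7 remove [afuzs,fiu,anfzi] add [xke,shjm,yfln] -> 13 lines: lsyd efvw stmg csduf xuzsn hlsc uxy xke shjm yfln ymghx wjwk mab
Hunk 2: at line 4 remove [hlsc,uxy] add [msoum,wsth] -> 13 lines: lsyd efvw stmg csduf xuzsn msoum wsth xke shjm yfln ymghx wjwk mab
Hunk 3: at line 2 remove [stmg] add [znmby,kzkxf] -> 14 lines: lsyd efvw znmby kzkxf csduf xuzsn msoum wsth xke shjm yfln ymghx wjwk mab

Answer: lsyd
efvw
znmby
kzkxf
csduf
xuzsn
msoum
wsth
xke
shjm
yfln
ymghx
wjwk
mab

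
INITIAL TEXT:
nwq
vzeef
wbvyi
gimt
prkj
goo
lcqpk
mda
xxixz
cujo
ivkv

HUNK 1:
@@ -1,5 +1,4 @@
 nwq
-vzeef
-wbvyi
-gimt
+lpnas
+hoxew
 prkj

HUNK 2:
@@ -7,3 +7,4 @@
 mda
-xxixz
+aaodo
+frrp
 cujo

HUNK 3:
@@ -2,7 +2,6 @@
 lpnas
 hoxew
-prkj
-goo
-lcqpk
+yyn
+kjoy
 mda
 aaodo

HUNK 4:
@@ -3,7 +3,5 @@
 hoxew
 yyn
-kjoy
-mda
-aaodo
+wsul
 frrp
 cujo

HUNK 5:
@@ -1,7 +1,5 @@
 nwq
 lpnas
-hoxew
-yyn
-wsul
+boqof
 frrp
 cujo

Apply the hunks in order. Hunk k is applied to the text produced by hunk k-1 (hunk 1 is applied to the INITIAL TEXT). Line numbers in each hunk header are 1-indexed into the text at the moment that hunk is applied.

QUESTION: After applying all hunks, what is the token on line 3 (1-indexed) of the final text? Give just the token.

Hunk 1: at line 1 remove [vzeef,wbvyi,gimt] add [lpnas,hoxew] -> 10 lines: nwq lpnas hoxew prkj goo lcqpk mda xxixz cujo ivkv
Hunk 2: at line 7 remove [xxixz] add [aaodo,frrp] -> 11 lines: nwq lpnas hoxew prkj goo lcqpk mda aaodo frrp cujo ivkv
Hunk 3: at line 2 remove [prkj,goo,lcqpk] add [yyn,kjoy] -> 10 lines: nwq lpnas hoxew yyn kjoy mda aaodo frrp cujo ivkv
Hunk 4: at line 3 remove [kjoy,mda,aaodo] add [wsul] -> 8 lines: nwq lpnas hoxew yyn wsul frrp cujo ivkv
Hunk 5: at line 1 remove [hoxew,yyn,wsul] add [boqof] -> 6 lines: nwq lpnas boqof frrp cujo ivkv
Final line 3: boqof

Answer: boqof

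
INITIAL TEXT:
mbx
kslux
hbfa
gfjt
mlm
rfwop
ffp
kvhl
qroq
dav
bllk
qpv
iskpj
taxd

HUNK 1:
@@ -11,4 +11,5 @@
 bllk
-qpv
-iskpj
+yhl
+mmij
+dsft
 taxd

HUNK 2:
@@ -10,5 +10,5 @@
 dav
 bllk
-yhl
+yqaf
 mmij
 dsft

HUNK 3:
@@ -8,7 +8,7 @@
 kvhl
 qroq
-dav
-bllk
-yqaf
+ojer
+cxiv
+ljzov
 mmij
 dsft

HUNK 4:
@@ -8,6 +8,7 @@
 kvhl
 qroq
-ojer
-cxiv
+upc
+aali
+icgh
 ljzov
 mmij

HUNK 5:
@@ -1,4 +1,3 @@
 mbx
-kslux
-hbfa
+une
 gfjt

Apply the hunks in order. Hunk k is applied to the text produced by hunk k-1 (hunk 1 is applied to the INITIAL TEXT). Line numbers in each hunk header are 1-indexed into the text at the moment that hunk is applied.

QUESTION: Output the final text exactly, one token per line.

Hunk 1: at line 11 remove [qpv,iskpj] add [yhl,mmij,dsft] -> 15 lines: mbx kslux hbfa gfjt mlm rfwop ffp kvhl qroq dav bllk yhl mmij dsft taxd
Hunk 2: at line 10 remove [yhl] add [yqaf] -> 15 lines: mbx kslux hbfa gfjt mlm rfwop ffp kvhl qroq dav bllk yqaf mmij dsft taxd
Hunk 3: at line 8 remove [dav,bllk,yqaf] add [ojer,cxiv,ljzov] -> 15 lines: mbx kslux hbfa gfjt mlm rfwop ffp kvhl qroq ojer cxiv ljzov mmij dsft taxd
Hunk 4: at line 8 remove [ojer,cxiv] add [upc,aali,icgh] -> 16 lines: mbx kslux hbfa gfjt mlm rfwop ffp kvhl qroq upc aali icgh ljzov mmij dsft taxd
Hunk 5: at line 1 remove [kslux,hbfa] add [une] -> 15 lines: mbx une gfjt mlm rfwop ffp kvhl qroq upc aali icgh ljzov mmij dsft taxd

Answer: mbx
une
gfjt
mlm
rfwop
ffp
kvhl
qroq
upc
aali
icgh
ljzov
mmij
dsft
taxd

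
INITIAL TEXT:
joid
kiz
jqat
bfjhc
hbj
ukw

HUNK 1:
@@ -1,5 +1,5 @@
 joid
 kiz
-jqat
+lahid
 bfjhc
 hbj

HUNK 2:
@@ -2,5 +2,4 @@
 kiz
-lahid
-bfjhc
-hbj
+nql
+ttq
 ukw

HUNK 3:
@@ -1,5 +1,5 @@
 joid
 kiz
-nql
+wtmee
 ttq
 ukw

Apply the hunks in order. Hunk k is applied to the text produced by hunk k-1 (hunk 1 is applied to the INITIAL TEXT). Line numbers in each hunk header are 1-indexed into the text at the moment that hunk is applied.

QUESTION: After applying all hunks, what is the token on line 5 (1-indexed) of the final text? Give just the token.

Answer: ukw

Derivation:
Hunk 1: at line 1 remove [jqat] add [lahid] -> 6 lines: joid kiz lahid bfjhc hbj ukw
Hunk 2: at line 2 remove [lahid,bfjhc,hbj] add [nql,ttq] -> 5 lines: joid kiz nql ttq ukw
Hunk 3: at line 1 remove [nql] add [wtmee] -> 5 lines: joid kiz wtmee ttq ukw
Final line 5: ukw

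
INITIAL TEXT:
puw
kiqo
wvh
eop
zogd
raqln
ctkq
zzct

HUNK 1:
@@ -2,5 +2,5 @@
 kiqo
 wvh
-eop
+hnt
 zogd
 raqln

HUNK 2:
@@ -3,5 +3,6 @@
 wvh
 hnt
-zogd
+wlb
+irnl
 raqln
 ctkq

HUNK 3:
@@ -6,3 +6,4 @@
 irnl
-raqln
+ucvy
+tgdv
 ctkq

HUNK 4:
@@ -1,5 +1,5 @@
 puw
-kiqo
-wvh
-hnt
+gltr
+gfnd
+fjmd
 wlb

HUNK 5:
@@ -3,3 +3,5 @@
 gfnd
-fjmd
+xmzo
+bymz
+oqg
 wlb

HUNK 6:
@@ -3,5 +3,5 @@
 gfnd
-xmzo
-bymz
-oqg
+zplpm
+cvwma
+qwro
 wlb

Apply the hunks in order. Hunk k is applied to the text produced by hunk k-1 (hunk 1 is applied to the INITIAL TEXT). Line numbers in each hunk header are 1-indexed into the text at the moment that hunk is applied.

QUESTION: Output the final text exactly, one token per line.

Hunk 1: at line 2 remove [eop] add [hnt] -> 8 lines: puw kiqo wvh hnt zogd raqln ctkq zzct
Hunk 2: at line 3 remove [zogd] add [wlb,irnl] -> 9 lines: puw kiqo wvh hnt wlb irnl raqln ctkq zzct
Hunk 3: at line 6 remove [raqln] add [ucvy,tgdv] -> 10 lines: puw kiqo wvh hnt wlb irnl ucvy tgdv ctkq zzct
Hunk 4: at line 1 remove [kiqo,wvh,hnt] add [gltr,gfnd,fjmd] -> 10 lines: puw gltr gfnd fjmd wlb irnl ucvy tgdv ctkq zzct
Hunk 5: at line 3 remove [fjmd] add [xmzo,bymz,oqg] -> 12 lines: puw gltr gfnd xmzo bymz oqg wlb irnl ucvy tgdv ctkq zzct
Hunk 6: at line 3 remove [xmzo,bymz,oqg] add [zplpm,cvwma,qwro] -> 12 lines: puw gltr gfnd zplpm cvwma qwro wlb irnl ucvy tgdv ctkq zzct

Answer: puw
gltr
gfnd
zplpm
cvwma
qwro
wlb
irnl
ucvy
tgdv
ctkq
zzct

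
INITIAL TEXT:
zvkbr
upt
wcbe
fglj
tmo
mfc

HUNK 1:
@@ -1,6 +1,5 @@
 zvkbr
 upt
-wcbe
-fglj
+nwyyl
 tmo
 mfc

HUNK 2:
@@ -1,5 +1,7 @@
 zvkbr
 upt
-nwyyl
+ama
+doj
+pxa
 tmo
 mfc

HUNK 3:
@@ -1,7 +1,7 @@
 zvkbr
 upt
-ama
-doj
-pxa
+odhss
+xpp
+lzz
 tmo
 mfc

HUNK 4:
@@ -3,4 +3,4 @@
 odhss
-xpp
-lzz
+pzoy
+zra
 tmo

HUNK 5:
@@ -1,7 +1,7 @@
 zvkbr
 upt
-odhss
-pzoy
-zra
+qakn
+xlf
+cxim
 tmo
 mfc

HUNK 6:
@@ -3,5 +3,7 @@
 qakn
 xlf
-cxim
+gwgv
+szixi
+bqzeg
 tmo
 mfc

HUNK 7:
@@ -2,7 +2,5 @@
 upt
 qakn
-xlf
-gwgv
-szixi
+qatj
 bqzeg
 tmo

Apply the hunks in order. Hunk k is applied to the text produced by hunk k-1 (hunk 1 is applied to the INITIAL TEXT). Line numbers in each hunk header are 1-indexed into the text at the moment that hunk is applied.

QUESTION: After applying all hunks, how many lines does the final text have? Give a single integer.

Hunk 1: at line 1 remove [wcbe,fglj] add [nwyyl] -> 5 lines: zvkbr upt nwyyl tmo mfc
Hunk 2: at line 1 remove [nwyyl] add [ama,doj,pxa] -> 7 lines: zvkbr upt ama doj pxa tmo mfc
Hunk 3: at line 1 remove [ama,doj,pxa] add [odhss,xpp,lzz] -> 7 lines: zvkbr upt odhss xpp lzz tmo mfc
Hunk 4: at line 3 remove [xpp,lzz] add [pzoy,zra] -> 7 lines: zvkbr upt odhss pzoy zra tmo mfc
Hunk 5: at line 1 remove [odhss,pzoy,zra] add [qakn,xlf,cxim] -> 7 lines: zvkbr upt qakn xlf cxim tmo mfc
Hunk 6: at line 3 remove [cxim] add [gwgv,szixi,bqzeg] -> 9 lines: zvkbr upt qakn xlf gwgv szixi bqzeg tmo mfc
Hunk 7: at line 2 remove [xlf,gwgv,szixi] add [qatj] -> 7 lines: zvkbr upt qakn qatj bqzeg tmo mfc
Final line count: 7

Answer: 7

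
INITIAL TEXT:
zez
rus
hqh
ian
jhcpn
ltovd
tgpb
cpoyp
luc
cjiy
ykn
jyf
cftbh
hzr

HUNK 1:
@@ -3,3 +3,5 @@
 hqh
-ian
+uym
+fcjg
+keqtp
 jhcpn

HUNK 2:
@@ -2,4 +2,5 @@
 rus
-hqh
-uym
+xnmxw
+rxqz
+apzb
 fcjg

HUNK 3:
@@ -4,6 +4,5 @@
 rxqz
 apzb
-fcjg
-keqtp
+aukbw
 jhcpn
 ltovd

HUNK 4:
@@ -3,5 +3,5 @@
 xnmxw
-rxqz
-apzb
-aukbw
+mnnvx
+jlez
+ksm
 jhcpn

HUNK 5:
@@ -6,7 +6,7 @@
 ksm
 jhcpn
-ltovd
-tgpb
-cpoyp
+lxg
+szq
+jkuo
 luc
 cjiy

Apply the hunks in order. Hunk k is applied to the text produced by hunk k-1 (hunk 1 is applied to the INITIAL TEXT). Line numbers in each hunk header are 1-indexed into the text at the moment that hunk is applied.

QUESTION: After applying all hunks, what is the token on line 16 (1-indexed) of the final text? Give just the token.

Answer: hzr

Derivation:
Hunk 1: at line 3 remove [ian] add [uym,fcjg,keqtp] -> 16 lines: zez rus hqh uym fcjg keqtp jhcpn ltovd tgpb cpoyp luc cjiy ykn jyf cftbh hzr
Hunk 2: at line 2 remove [hqh,uym] add [xnmxw,rxqz,apzb] -> 17 lines: zez rus xnmxw rxqz apzb fcjg keqtp jhcpn ltovd tgpb cpoyp luc cjiy ykn jyf cftbh hzr
Hunk 3: at line 4 remove [fcjg,keqtp] add [aukbw] -> 16 lines: zez rus xnmxw rxqz apzb aukbw jhcpn ltovd tgpb cpoyp luc cjiy ykn jyf cftbh hzr
Hunk 4: at line 3 remove [rxqz,apzb,aukbw] add [mnnvx,jlez,ksm] -> 16 lines: zez rus xnmxw mnnvx jlez ksm jhcpn ltovd tgpb cpoyp luc cjiy ykn jyf cftbh hzr
Hunk 5: at line 6 remove [ltovd,tgpb,cpoyp] add [lxg,szq,jkuo] -> 16 lines: zez rus xnmxw mnnvx jlez ksm jhcpn lxg szq jkuo luc cjiy ykn jyf cftbh hzr
Final line 16: hzr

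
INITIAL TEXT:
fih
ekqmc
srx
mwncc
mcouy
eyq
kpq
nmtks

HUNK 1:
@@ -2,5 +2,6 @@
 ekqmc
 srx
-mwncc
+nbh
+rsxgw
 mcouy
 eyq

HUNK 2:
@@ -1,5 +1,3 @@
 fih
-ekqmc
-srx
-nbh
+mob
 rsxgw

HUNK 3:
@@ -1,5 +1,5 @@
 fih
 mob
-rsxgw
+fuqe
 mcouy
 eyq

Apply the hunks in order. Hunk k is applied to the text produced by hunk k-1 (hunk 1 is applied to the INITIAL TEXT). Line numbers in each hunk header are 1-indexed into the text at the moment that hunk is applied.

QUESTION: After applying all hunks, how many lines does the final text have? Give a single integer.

Hunk 1: at line 2 remove [mwncc] add [nbh,rsxgw] -> 9 lines: fih ekqmc srx nbh rsxgw mcouy eyq kpq nmtks
Hunk 2: at line 1 remove [ekqmc,srx,nbh] add [mob] -> 7 lines: fih mob rsxgw mcouy eyq kpq nmtks
Hunk 3: at line 1 remove [rsxgw] add [fuqe] -> 7 lines: fih mob fuqe mcouy eyq kpq nmtks
Final line count: 7

Answer: 7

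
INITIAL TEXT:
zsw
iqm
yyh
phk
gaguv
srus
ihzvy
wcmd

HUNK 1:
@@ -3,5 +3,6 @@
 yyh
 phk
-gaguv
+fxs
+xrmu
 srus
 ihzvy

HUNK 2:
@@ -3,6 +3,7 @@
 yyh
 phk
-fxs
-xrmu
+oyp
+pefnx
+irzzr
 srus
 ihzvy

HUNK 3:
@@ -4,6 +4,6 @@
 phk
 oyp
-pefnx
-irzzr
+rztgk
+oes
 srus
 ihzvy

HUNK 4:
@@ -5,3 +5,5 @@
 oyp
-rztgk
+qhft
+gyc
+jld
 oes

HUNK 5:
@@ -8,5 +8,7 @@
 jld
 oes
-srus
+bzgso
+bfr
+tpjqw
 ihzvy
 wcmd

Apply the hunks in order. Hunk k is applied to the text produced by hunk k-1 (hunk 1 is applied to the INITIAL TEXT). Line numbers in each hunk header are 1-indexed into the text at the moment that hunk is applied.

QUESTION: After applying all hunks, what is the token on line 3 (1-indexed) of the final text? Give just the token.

Hunk 1: at line 3 remove [gaguv] add [fxs,xrmu] -> 9 lines: zsw iqm yyh phk fxs xrmu srus ihzvy wcmd
Hunk 2: at line 3 remove [fxs,xrmu] add [oyp,pefnx,irzzr] -> 10 lines: zsw iqm yyh phk oyp pefnx irzzr srus ihzvy wcmd
Hunk 3: at line 4 remove [pefnx,irzzr] add [rztgk,oes] -> 10 lines: zsw iqm yyh phk oyp rztgk oes srus ihzvy wcmd
Hunk 4: at line 5 remove [rztgk] add [qhft,gyc,jld] -> 12 lines: zsw iqm yyh phk oyp qhft gyc jld oes srus ihzvy wcmd
Hunk 5: at line 8 remove [srus] add [bzgso,bfr,tpjqw] -> 14 lines: zsw iqm yyh phk oyp qhft gyc jld oes bzgso bfr tpjqw ihzvy wcmd
Final line 3: yyh

Answer: yyh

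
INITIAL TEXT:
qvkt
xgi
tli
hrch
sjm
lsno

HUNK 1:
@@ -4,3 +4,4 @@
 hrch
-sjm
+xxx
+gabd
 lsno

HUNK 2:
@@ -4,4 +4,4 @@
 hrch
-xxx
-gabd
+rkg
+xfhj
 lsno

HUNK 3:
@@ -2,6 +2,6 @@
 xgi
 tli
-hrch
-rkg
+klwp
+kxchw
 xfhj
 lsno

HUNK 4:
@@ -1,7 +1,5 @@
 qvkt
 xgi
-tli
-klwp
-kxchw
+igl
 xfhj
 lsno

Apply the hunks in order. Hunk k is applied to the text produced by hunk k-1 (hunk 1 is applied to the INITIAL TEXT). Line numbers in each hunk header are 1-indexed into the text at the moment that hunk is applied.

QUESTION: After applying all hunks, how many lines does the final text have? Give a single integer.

Answer: 5

Derivation:
Hunk 1: at line 4 remove [sjm] add [xxx,gabd] -> 7 lines: qvkt xgi tli hrch xxx gabd lsno
Hunk 2: at line 4 remove [xxx,gabd] add [rkg,xfhj] -> 7 lines: qvkt xgi tli hrch rkg xfhj lsno
Hunk 3: at line 2 remove [hrch,rkg] add [klwp,kxchw] -> 7 lines: qvkt xgi tli klwp kxchw xfhj lsno
Hunk 4: at line 1 remove [tli,klwp,kxchw] add [igl] -> 5 lines: qvkt xgi igl xfhj lsno
Final line count: 5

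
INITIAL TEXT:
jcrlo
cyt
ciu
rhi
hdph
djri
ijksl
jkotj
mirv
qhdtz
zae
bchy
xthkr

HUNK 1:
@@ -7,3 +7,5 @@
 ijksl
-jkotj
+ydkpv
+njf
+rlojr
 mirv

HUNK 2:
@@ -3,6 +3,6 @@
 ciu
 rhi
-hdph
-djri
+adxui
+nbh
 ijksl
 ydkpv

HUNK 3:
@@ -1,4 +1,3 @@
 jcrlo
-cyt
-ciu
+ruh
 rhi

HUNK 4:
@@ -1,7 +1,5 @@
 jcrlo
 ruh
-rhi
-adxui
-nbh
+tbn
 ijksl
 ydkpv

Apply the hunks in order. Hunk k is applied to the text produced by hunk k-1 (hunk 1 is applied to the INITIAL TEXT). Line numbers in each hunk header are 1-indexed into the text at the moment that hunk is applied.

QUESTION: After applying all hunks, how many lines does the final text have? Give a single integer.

Hunk 1: at line 7 remove [jkotj] add [ydkpv,njf,rlojr] -> 15 lines: jcrlo cyt ciu rhi hdph djri ijksl ydkpv njf rlojr mirv qhdtz zae bchy xthkr
Hunk 2: at line 3 remove [hdph,djri] add [adxui,nbh] -> 15 lines: jcrlo cyt ciu rhi adxui nbh ijksl ydkpv njf rlojr mirv qhdtz zae bchy xthkr
Hunk 3: at line 1 remove [cyt,ciu] add [ruh] -> 14 lines: jcrlo ruh rhi adxui nbh ijksl ydkpv njf rlojr mirv qhdtz zae bchy xthkr
Hunk 4: at line 1 remove [rhi,adxui,nbh] add [tbn] -> 12 lines: jcrlo ruh tbn ijksl ydkpv njf rlojr mirv qhdtz zae bchy xthkr
Final line count: 12

Answer: 12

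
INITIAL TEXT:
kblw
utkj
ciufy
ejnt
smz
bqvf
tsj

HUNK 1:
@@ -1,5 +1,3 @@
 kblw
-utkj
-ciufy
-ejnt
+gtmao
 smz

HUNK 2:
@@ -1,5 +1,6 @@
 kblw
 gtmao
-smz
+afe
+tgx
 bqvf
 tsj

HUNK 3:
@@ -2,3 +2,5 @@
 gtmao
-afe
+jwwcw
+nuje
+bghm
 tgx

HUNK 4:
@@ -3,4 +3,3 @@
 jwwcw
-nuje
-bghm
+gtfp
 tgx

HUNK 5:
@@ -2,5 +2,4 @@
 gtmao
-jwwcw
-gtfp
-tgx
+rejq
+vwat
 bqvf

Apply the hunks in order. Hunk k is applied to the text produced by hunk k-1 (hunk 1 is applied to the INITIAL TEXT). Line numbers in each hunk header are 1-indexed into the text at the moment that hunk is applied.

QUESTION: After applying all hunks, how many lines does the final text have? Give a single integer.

Answer: 6

Derivation:
Hunk 1: at line 1 remove [utkj,ciufy,ejnt] add [gtmao] -> 5 lines: kblw gtmao smz bqvf tsj
Hunk 2: at line 1 remove [smz] add [afe,tgx] -> 6 lines: kblw gtmao afe tgx bqvf tsj
Hunk 3: at line 2 remove [afe] add [jwwcw,nuje,bghm] -> 8 lines: kblw gtmao jwwcw nuje bghm tgx bqvf tsj
Hunk 4: at line 3 remove [nuje,bghm] add [gtfp] -> 7 lines: kblw gtmao jwwcw gtfp tgx bqvf tsj
Hunk 5: at line 2 remove [jwwcw,gtfp,tgx] add [rejq,vwat] -> 6 lines: kblw gtmao rejq vwat bqvf tsj
Final line count: 6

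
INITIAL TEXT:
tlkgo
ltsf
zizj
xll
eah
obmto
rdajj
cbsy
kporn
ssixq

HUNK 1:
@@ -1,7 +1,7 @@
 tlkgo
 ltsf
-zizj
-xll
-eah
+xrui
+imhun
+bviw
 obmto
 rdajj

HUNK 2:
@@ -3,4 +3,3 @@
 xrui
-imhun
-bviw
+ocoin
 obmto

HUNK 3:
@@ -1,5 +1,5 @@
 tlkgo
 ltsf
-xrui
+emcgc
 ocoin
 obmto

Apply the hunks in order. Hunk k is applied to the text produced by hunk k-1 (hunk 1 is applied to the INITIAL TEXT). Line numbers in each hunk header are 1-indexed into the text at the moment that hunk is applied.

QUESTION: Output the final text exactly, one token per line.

Answer: tlkgo
ltsf
emcgc
ocoin
obmto
rdajj
cbsy
kporn
ssixq

Derivation:
Hunk 1: at line 1 remove [zizj,xll,eah] add [xrui,imhun,bviw] -> 10 lines: tlkgo ltsf xrui imhun bviw obmto rdajj cbsy kporn ssixq
Hunk 2: at line 3 remove [imhun,bviw] add [ocoin] -> 9 lines: tlkgo ltsf xrui ocoin obmto rdajj cbsy kporn ssixq
Hunk 3: at line 1 remove [xrui] add [emcgc] -> 9 lines: tlkgo ltsf emcgc ocoin obmto rdajj cbsy kporn ssixq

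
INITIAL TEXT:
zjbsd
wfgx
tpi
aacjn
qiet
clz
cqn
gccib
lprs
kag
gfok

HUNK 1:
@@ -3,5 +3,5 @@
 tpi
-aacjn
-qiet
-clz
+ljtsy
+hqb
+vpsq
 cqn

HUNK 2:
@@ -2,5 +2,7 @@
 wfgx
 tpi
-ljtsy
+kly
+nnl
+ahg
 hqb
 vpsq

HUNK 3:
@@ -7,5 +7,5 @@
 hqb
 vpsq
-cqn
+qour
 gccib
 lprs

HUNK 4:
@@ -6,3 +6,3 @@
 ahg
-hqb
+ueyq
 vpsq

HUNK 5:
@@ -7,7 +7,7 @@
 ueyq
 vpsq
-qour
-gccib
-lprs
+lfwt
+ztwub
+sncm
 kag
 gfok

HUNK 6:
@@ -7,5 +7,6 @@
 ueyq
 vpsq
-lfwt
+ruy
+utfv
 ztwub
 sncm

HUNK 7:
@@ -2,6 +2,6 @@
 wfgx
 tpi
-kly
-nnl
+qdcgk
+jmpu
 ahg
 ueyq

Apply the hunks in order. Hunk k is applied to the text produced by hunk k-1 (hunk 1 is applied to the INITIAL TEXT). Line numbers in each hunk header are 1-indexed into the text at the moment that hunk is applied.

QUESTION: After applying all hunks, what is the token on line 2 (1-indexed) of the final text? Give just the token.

Hunk 1: at line 3 remove [aacjn,qiet,clz] add [ljtsy,hqb,vpsq] -> 11 lines: zjbsd wfgx tpi ljtsy hqb vpsq cqn gccib lprs kag gfok
Hunk 2: at line 2 remove [ljtsy] add [kly,nnl,ahg] -> 13 lines: zjbsd wfgx tpi kly nnl ahg hqb vpsq cqn gccib lprs kag gfok
Hunk 3: at line 7 remove [cqn] add [qour] -> 13 lines: zjbsd wfgx tpi kly nnl ahg hqb vpsq qour gccib lprs kag gfok
Hunk 4: at line 6 remove [hqb] add [ueyq] -> 13 lines: zjbsd wfgx tpi kly nnl ahg ueyq vpsq qour gccib lprs kag gfok
Hunk 5: at line 7 remove [qour,gccib,lprs] add [lfwt,ztwub,sncm] -> 13 lines: zjbsd wfgx tpi kly nnl ahg ueyq vpsq lfwt ztwub sncm kag gfok
Hunk 6: at line 7 remove [lfwt] add [ruy,utfv] -> 14 lines: zjbsd wfgx tpi kly nnl ahg ueyq vpsq ruy utfv ztwub sncm kag gfok
Hunk 7: at line 2 remove [kly,nnl] add [qdcgk,jmpu] -> 14 lines: zjbsd wfgx tpi qdcgk jmpu ahg ueyq vpsq ruy utfv ztwub sncm kag gfok
Final line 2: wfgx

Answer: wfgx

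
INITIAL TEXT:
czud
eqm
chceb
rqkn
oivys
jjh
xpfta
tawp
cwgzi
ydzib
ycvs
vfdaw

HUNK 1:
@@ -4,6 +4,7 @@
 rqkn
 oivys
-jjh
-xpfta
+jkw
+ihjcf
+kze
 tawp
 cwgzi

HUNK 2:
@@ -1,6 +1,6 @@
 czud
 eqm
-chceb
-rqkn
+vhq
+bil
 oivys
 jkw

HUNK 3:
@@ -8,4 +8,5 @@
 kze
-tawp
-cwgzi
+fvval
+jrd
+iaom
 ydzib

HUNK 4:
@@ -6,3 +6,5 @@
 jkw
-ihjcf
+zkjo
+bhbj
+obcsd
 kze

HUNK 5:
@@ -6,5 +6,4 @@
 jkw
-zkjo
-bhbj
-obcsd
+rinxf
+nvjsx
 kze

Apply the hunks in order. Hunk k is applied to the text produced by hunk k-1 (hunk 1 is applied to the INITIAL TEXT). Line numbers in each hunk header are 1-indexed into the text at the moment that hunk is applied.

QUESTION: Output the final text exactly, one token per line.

Answer: czud
eqm
vhq
bil
oivys
jkw
rinxf
nvjsx
kze
fvval
jrd
iaom
ydzib
ycvs
vfdaw

Derivation:
Hunk 1: at line 4 remove [jjh,xpfta] add [jkw,ihjcf,kze] -> 13 lines: czud eqm chceb rqkn oivys jkw ihjcf kze tawp cwgzi ydzib ycvs vfdaw
Hunk 2: at line 1 remove [chceb,rqkn] add [vhq,bil] -> 13 lines: czud eqm vhq bil oivys jkw ihjcf kze tawp cwgzi ydzib ycvs vfdaw
Hunk 3: at line 8 remove [tawp,cwgzi] add [fvval,jrd,iaom] -> 14 lines: czud eqm vhq bil oivys jkw ihjcf kze fvval jrd iaom ydzib ycvs vfdaw
Hunk 4: at line 6 remove [ihjcf] add [zkjo,bhbj,obcsd] -> 16 lines: czud eqm vhq bil oivys jkw zkjo bhbj obcsd kze fvval jrd iaom ydzib ycvs vfdaw
Hunk 5: at line 6 remove [zkjo,bhbj,obcsd] add [rinxf,nvjsx] -> 15 lines: czud eqm vhq bil oivys jkw rinxf nvjsx kze fvval jrd iaom ydzib ycvs vfdaw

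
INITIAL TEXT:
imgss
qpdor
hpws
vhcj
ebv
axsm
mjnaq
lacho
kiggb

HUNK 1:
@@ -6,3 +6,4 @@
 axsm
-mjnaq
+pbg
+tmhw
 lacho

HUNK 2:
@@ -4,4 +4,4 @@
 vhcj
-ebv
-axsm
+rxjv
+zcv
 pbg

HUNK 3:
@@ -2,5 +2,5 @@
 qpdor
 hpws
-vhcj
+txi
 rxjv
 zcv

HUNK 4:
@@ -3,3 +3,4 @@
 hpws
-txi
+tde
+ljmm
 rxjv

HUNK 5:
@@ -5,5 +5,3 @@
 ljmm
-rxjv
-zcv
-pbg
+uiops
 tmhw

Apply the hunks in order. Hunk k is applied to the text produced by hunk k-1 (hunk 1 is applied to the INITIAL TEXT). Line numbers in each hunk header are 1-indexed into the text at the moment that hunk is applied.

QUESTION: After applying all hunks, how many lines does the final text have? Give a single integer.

Answer: 9

Derivation:
Hunk 1: at line 6 remove [mjnaq] add [pbg,tmhw] -> 10 lines: imgss qpdor hpws vhcj ebv axsm pbg tmhw lacho kiggb
Hunk 2: at line 4 remove [ebv,axsm] add [rxjv,zcv] -> 10 lines: imgss qpdor hpws vhcj rxjv zcv pbg tmhw lacho kiggb
Hunk 3: at line 2 remove [vhcj] add [txi] -> 10 lines: imgss qpdor hpws txi rxjv zcv pbg tmhw lacho kiggb
Hunk 4: at line 3 remove [txi] add [tde,ljmm] -> 11 lines: imgss qpdor hpws tde ljmm rxjv zcv pbg tmhw lacho kiggb
Hunk 5: at line 5 remove [rxjv,zcv,pbg] add [uiops] -> 9 lines: imgss qpdor hpws tde ljmm uiops tmhw lacho kiggb
Final line count: 9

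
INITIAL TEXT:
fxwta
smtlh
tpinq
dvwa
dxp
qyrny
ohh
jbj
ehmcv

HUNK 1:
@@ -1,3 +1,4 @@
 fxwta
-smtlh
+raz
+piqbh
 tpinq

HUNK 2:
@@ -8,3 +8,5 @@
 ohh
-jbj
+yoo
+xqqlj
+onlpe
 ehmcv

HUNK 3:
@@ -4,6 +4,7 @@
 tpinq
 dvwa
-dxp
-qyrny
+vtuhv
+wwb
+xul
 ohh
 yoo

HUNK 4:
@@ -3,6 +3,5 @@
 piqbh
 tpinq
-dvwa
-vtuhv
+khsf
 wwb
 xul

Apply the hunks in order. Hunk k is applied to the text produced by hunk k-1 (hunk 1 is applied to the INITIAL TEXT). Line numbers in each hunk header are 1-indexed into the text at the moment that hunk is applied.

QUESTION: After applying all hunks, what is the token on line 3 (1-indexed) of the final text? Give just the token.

Hunk 1: at line 1 remove [smtlh] add [raz,piqbh] -> 10 lines: fxwta raz piqbh tpinq dvwa dxp qyrny ohh jbj ehmcv
Hunk 2: at line 8 remove [jbj] add [yoo,xqqlj,onlpe] -> 12 lines: fxwta raz piqbh tpinq dvwa dxp qyrny ohh yoo xqqlj onlpe ehmcv
Hunk 3: at line 4 remove [dxp,qyrny] add [vtuhv,wwb,xul] -> 13 lines: fxwta raz piqbh tpinq dvwa vtuhv wwb xul ohh yoo xqqlj onlpe ehmcv
Hunk 4: at line 3 remove [dvwa,vtuhv] add [khsf] -> 12 lines: fxwta raz piqbh tpinq khsf wwb xul ohh yoo xqqlj onlpe ehmcv
Final line 3: piqbh

Answer: piqbh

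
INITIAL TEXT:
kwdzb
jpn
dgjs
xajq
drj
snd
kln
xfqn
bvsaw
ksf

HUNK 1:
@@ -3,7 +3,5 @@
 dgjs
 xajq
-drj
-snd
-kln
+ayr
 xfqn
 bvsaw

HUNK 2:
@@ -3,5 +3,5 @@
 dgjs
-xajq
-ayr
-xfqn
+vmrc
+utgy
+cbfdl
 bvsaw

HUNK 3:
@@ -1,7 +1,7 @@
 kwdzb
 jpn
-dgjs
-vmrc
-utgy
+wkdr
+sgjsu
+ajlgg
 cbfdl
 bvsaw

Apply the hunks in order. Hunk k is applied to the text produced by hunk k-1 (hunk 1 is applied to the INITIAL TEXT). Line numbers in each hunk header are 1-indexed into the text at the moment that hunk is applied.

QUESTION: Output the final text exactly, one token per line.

Hunk 1: at line 3 remove [drj,snd,kln] add [ayr] -> 8 lines: kwdzb jpn dgjs xajq ayr xfqn bvsaw ksf
Hunk 2: at line 3 remove [xajq,ayr,xfqn] add [vmrc,utgy,cbfdl] -> 8 lines: kwdzb jpn dgjs vmrc utgy cbfdl bvsaw ksf
Hunk 3: at line 1 remove [dgjs,vmrc,utgy] add [wkdr,sgjsu,ajlgg] -> 8 lines: kwdzb jpn wkdr sgjsu ajlgg cbfdl bvsaw ksf

Answer: kwdzb
jpn
wkdr
sgjsu
ajlgg
cbfdl
bvsaw
ksf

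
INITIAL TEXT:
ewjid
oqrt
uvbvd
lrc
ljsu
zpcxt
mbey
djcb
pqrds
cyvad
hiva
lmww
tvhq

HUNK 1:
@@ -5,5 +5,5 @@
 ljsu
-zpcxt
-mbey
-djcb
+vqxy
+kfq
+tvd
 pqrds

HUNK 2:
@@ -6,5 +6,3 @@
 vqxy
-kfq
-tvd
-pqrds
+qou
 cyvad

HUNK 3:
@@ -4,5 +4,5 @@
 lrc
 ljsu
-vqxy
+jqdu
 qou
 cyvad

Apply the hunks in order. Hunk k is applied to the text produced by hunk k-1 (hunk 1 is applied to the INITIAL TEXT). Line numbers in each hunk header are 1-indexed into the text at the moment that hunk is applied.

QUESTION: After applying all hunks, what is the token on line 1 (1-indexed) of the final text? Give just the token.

Answer: ewjid

Derivation:
Hunk 1: at line 5 remove [zpcxt,mbey,djcb] add [vqxy,kfq,tvd] -> 13 lines: ewjid oqrt uvbvd lrc ljsu vqxy kfq tvd pqrds cyvad hiva lmww tvhq
Hunk 2: at line 6 remove [kfq,tvd,pqrds] add [qou] -> 11 lines: ewjid oqrt uvbvd lrc ljsu vqxy qou cyvad hiva lmww tvhq
Hunk 3: at line 4 remove [vqxy] add [jqdu] -> 11 lines: ewjid oqrt uvbvd lrc ljsu jqdu qou cyvad hiva lmww tvhq
Final line 1: ewjid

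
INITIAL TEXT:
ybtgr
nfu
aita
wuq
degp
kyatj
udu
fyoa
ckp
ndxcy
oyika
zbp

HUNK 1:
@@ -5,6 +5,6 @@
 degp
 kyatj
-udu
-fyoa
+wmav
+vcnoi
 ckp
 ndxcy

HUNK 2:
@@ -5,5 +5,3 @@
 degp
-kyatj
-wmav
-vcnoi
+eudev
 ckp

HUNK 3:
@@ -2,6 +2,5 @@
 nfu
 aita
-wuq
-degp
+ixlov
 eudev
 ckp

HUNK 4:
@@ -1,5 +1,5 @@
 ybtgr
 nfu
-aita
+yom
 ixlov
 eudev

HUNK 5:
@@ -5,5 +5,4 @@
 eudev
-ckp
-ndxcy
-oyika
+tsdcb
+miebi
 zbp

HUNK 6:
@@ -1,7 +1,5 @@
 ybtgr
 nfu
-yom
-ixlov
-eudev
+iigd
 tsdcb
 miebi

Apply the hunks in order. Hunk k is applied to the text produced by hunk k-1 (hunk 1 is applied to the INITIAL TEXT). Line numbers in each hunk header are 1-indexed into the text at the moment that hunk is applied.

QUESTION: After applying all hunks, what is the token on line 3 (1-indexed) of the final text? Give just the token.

Answer: iigd

Derivation:
Hunk 1: at line 5 remove [udu,fyoa] add [wmav,vcnoi] -> 12 lines: ybtgr nfu aita wuq degp kyatj wmav vcnoi ckp ndxcy oyika zbp
Hunk 2: at line 5 remove [kyatj,wmav,vcnoi] add [eudev] -> 10 lines: ybtgr nfu aita wuq degp eudev ckp ndxcy oyika zbp
Hunk 3: at line 2 remove [wuq,degp] add [ixlov] -> 9 lines: ybtgr nfu aita ixlov eudev ckp ndxcy oyika zbp
Hunk 4: at line 1 remove [aita] add [yom] -> 9 lines: ybtgr nfu yom ixlov eudev ckp ndxcy oyika zbp
Hunk 5: at line 5 remove [ckp,ndxcy,oyika] add [tsdcb,miebi] -> 8 lines: ybtgr nfu yom ixlov eudev tsdcb miebi zbp
Hunk 6: at line 1 remove [yom,ixlov,eudev] add [iigd] -> 6 lines: ybtgr nfu iigd tsdcb miebi zbp
Final line 3: iigd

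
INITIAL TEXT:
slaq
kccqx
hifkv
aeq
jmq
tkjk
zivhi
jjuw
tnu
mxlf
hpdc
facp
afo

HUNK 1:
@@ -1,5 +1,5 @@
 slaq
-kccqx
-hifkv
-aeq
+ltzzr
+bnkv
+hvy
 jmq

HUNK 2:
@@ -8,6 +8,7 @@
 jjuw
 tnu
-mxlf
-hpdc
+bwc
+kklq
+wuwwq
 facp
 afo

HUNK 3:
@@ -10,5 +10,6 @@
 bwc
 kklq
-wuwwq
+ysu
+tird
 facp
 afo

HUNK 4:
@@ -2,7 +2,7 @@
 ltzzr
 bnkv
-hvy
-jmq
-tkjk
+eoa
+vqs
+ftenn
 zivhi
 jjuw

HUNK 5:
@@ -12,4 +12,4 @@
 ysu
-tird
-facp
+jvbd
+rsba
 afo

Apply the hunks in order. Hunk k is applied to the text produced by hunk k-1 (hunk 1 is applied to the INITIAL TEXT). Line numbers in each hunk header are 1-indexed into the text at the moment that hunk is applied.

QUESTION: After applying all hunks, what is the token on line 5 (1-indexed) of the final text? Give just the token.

Answer: vqs

Derivation:
Hunk 1: at line 1 remove [kccqx,hifkv,aeq] add [ltzzr,bnkv,hvy] -> 13 lines: slaq ltzzr bnkv hvy jmq tkjk zivhi jjuw tnu mxlf hpdc facp afo
Hunk 2: at line 8 remove [mxlf,hpdc] add [bwc,kklq,wuwwq] -> 14 lines: slaq ltzzr bnkv hvy jmq tkjk zivhi jjuw tnu bwc kklq wuwwq facp afo
Hunk 3: at line 10 remove [wuwwq] add [ysu,tird] -> 15 lines: slaq ltzzr bnkv hvy jmq tkjk zivhi jjuw tnu bwc kklq ysu tird facp afo
Hunk 4: at line 2 remove [hvy,jmq,tkjk] add [eoa,vqs,ftenn] -> 15 lines: slaq ltzzr bnkv eoa vqs ftenn zivhi jjuw tnu bwc kklq ysu tird facp afo
Hunk 5: at line 12 remove [tird,facp] add [jvbd,rsba] -> 15 lines: slaq ltzzr bnkv eoa vqs ftenn zivhi jjuw tnu bwc kklq ysu jvbd rsba afo
Final line 5: vqs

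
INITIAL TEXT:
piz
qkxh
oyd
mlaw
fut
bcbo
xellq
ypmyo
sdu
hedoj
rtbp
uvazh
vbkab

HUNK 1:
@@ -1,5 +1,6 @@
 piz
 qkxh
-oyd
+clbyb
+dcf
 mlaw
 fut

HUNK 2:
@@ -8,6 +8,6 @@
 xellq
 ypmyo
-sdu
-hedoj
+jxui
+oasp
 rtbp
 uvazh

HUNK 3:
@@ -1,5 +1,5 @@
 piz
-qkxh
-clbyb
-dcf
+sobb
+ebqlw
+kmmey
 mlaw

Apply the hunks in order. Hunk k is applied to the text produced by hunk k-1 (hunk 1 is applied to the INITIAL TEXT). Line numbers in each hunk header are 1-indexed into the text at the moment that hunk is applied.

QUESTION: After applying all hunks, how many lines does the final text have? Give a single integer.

Hunk 1: at line 1 remove [oyd] add [clbyb,dcf] -> 14 lines: piz qkxh clbyb dcf mlaw fut bcbo xellq ypmyo sdu hedoj rtbp uvazh vbkab
Hunk 2: at line 8 remove [sdu,hedoj] add [jxui,oasp] -> 14 lines: piz qkxh clbyb dcf mlaw fut bcbo xellq ypmyo jxui oasp rtbp uvazh vbkab
Hunk 3: at line 1 remove [qkxh,clbyb,dcf] add [sobb,ebqlw,kmmey] -> 14 lines: piz sobb ebqlw kmmey mlaw fut bcbo xellq ypmyo jxui oasp rtbp uvazh vbkab
Final line count: 14

Answer: 14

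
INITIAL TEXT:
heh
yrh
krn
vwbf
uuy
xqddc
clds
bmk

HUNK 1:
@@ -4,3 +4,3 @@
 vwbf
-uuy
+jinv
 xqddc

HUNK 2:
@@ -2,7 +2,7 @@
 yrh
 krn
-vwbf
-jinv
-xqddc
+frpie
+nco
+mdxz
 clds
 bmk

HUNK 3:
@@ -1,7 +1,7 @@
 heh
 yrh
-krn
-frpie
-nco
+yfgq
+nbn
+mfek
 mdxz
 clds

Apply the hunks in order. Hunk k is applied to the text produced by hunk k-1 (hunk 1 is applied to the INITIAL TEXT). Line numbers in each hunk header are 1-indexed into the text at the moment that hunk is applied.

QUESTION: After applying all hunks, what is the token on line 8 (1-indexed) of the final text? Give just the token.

Hunk 1: at line 4 remove [uuy] add [jinv] -> 8 lines: heh yrh krn vwbf jinv xqddc clds bmk
Hunk 2: at line 2 remove [vwbf,jinv,xqddc] add [frpie,nco,mdxz] -> 8 lines: heh yrh krn frpie nco mdxz clds bmk
Hunk 3: at line 1 remove [krn,frpie,nco] add [yfgq,nbn,mfek] -> 8 lines: heh yrh yfgq nbn mfek mdxz clds bmk
Final line 8: bmk

Answer: bmk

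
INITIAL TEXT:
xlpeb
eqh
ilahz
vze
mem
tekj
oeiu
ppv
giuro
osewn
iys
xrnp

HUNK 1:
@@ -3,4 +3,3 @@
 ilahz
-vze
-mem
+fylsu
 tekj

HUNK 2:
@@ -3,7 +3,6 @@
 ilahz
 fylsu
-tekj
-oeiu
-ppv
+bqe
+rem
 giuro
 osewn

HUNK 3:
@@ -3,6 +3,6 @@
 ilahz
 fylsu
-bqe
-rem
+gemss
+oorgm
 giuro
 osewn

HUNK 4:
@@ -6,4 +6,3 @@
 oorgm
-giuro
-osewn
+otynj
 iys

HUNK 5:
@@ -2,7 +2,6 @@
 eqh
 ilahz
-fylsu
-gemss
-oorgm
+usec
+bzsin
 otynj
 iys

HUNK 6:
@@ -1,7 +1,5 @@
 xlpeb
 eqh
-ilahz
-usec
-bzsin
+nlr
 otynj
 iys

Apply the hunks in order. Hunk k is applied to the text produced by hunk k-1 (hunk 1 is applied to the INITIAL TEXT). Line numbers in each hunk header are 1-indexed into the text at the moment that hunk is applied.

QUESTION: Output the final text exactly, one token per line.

Hunk 1: at line 3 remove [vze,mem] add [fylsu] -> 11 lines: xlpeb eqh ilahz fylsu tekj oeiu ppv giuro osewn iys xrnp
Hunk 2: at line 3 remove [tekj,oeiu,ppv] add [bqe,rem] -> 10 lines: xlpeb eqh ilahz fylsu bqe rem giuro osewn iys xrnp
Hunk 3: at line 3 remove [bqe,rem] add [gemss,oorgm] -> 10 lines: xlpeb eqh ilahz fylsu gemss oorgm giuro osewn iys xrnp
Hunk 4: at line 6 remove [giuro,osewn] add [otynj] -> 9 lines: xlpeb eqh ilahz fylsu gemss oorgm otynj iys xrnp
Hunk 5: at line 2 remove [fylsu,gemss,oorgm] add [usec,bzsin] -> 8 lines: xlpeb eqh ilahz usec bzsin otynj iys xrnp
Hunk 6: at line 1 remove [ilahz,usec,bzsin] add [nlr] -> 6 lines: xlpeb eqh nlr otynj iys xrnp

Answer: xlpeb
eqh
nlr
otynj
iys
xrnp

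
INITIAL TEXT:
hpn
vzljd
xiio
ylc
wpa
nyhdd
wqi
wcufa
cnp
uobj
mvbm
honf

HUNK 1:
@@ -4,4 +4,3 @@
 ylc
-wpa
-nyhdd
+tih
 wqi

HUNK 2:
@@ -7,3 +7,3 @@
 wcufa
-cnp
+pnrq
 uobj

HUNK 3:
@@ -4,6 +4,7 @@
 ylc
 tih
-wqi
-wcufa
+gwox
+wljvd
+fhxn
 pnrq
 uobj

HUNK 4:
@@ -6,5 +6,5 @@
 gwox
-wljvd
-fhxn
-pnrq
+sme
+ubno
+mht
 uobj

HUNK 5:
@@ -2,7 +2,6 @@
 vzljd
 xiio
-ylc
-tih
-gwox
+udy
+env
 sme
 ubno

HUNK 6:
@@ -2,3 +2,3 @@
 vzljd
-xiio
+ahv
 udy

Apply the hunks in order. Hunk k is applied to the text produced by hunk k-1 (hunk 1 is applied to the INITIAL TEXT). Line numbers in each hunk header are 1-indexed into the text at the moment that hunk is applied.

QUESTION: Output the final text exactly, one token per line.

Hunk 1: at line 4 remove [wpa,nyhdd] add [tih] -> 11 lines: hpn vzljd xiio ylc tih wqi wcufa cnp uobj mvbm honf
Hunk 2: at line 7 remove [cnp] add [pnrq] -> 11 lines: hpn vzljd xiio ylc tih wqi wcufa pnrq uobj mvbm honf
Hunk 3: at line 4 remove [wqi,wcufa] add [gwox,wljvd,fhxn] -> 12 lines: hpn vzljd xiio ylc tih gwox wljvd fhxn pnrq uobj mvbm honf
Hunk 4: at line 6 remove [wljvd,fhxn,pnrq] add [sme,ubno,mht] -> 12 lines: hpn vzljd xiio ylc tih gwox sme ubno mht uobj mvbm honf
Hunk 5: at line 2 remove [ylc,tih,gwox] add [udy,env] -> 11 lines: hpn vzljd xiio udy env sme ubno mht uobj mvbm honf
Hunk 6: at line 2 remove [xiio] add [ahv] -> 11 lines: hpn vzljd ahv udy env sme ubno mht uobj mvbm honf

Answer: hpn
vzljd
ahv
udy
env
sme
ubno
mht
uobj
mvbm
honf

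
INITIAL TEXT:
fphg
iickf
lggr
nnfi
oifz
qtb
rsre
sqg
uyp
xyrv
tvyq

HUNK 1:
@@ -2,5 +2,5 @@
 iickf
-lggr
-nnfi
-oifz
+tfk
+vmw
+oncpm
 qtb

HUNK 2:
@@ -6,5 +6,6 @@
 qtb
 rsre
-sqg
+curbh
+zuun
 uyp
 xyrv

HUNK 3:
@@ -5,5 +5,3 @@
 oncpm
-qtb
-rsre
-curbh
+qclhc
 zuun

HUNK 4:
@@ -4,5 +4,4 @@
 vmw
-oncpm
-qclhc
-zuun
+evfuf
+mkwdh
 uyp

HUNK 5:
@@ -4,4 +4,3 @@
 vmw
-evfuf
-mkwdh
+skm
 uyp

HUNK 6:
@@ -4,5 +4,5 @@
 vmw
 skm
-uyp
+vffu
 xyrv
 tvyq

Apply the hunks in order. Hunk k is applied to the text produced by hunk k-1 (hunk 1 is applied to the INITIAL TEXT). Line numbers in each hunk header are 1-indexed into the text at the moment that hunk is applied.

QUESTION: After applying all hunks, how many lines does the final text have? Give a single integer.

Hunk 1: at line 2 remove [lggr,nnfi,oifz] add [tfk,vmw,oncpm] -> 11 lines: fphg iickf tfk vmw oncpm qtb rsre sqg uyp xyrv tvyq
Hunk 2: at line 6 remove [sqg] add [curbh,zuun] -> 12 lines: fphg iickf tfk vmw oncpm qtb rsre curbh zuun uyp xyrv tvyq
Hunk 3: at line 5 remove [qtb,rsre,curbh] add [qclhc] -> 10 lines: fphg iickf tfk vmw oncpm qclhc zuun uyp xyrv tvyq
Hunk 4: at line 4 remove [oncpm,qclhc,zuun] add [evfuf,mkwdh] -> 9 lines: fphg iickf tfk vmw evfuf mkwdh uyp xyrv tvyq
Hunk 5: at line 4 remove [evfuf,mkwdh] add [skm] -> 8 lines: fphg iickf tfk vmw skm uyp xyrv tvyq
Hunk 6: at line 4 remove [uyp] add [vffu] -> 8 lines: fphg iickf tfk vmw skm vffu xyrv tvyq
Final line count: 8

Answer: 8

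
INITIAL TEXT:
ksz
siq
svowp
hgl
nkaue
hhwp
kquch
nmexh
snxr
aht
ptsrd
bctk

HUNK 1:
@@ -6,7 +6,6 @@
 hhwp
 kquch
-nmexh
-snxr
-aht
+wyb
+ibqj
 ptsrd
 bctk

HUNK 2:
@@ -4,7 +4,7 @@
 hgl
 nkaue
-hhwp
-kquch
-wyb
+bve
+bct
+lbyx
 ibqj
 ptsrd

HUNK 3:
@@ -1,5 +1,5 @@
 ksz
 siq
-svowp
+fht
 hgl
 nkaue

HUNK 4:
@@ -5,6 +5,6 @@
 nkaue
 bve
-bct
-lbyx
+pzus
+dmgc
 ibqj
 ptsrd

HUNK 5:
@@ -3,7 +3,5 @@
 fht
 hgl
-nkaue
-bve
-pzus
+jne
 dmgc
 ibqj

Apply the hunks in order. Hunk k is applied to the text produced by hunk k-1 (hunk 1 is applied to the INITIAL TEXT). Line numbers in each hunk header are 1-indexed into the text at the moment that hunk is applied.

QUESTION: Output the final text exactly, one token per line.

Hunk 1: at line 6 remove [nmexh,snxr,aht] add [wyb,ibqj] -> 11 lines: ksz siq svowp hgl nkaue hhwp kquch wyb ibqj ptsrd bctk
Hunk 2: at line 4 remove [hhwp,kquch,wyb] add [bve,bct,lbyx] -> 11 lines: ksz siq svowp hgl nkaue bve bct lbyx ibqj ptsrd bctk
Hunk 3: at line 1 remove [svowp] add [fht] -> 11 lines: ksz siq fht hgl nkaue bve bct lbyx ibqj ptsrd bctk
Hunk 4: at line 5 remove [bct,lbyx] add [pzus,dmgc] -> 11 lines: ksz siq fht hgl nkaue bve pzus dmgc ibqj ptsrd bctk
Hunk 5: at line 3 remove [nkaue,bve,pzus] add [jne] -> 9 lines: ksz siq fht hgl jne dmgc ibqj ptsrd bctk

Answer: ksz
siq
fht
hgl
jne
dmgc
ibqj
ptsrd
bctk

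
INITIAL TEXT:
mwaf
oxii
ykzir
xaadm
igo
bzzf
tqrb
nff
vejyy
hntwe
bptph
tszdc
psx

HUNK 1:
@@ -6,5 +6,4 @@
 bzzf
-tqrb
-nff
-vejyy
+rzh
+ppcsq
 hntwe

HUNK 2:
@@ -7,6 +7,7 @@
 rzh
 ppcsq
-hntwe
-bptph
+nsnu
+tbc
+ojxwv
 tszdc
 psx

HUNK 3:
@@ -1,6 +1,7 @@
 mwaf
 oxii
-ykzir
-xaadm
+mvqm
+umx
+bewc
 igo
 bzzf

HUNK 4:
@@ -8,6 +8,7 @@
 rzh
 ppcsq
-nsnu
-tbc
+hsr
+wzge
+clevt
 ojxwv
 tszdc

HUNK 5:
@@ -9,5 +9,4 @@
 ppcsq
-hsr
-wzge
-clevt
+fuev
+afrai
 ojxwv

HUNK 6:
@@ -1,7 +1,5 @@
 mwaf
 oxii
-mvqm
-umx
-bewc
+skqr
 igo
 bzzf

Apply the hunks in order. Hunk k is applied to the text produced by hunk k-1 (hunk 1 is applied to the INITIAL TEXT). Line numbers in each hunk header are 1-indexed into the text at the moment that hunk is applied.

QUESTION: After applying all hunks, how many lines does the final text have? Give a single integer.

Answer: 12

Derivation:
Hunk 1: at line 6 remove [tqrb,nff,vejyy] add [rzh,ppcsq] -> 12 lines: mwaf oxii ykzir xaadm igo bzzf rzh ppcsq hntwe bptph tszdc psx
Hunk 2: at line 7 remove [hntwe,bptph] add [nsnu,tbc,ojxwv] -> 13 lines: mwaf oxii ykzir xaadm igo bzzf rzh ppcsq nsnu tbc ojxwv tszdc psx
Hunk 3: at line 1 remove [ykzir,xaadm] add [mvqm,umx,bewc] -> 14 lines: mwaf oxii mvqm umx bewc igo bzzf rzh ppcsq nsnu tbc ojxwv tszdc psx
Hunk 4: at line 8 remove [nsnu,tbc] add [hsr,wzge,clevt] -> 15 lines: mwaf oxii mvqm umx bewc igo bzzf rzh ppcsq hsr wzge clevt ojxwv tszdc psx
Hunk 5: at line 9 remove [hsr,wzge,clevt] add [fuev,afrai] -> 14 lines: mwaf oxii mvqm umx bewc igo bzzf rzh ppcsq fuev afrai ojxwv tszdc psx
Hunk 6: at line 1 remove [mvqm,umx,bewc] add [skqr] -> 12 lines: mwaf oxii skqr igo bzzf rzh ppcsq fuev afrai ojxwv tszdc psx
Final line count: 12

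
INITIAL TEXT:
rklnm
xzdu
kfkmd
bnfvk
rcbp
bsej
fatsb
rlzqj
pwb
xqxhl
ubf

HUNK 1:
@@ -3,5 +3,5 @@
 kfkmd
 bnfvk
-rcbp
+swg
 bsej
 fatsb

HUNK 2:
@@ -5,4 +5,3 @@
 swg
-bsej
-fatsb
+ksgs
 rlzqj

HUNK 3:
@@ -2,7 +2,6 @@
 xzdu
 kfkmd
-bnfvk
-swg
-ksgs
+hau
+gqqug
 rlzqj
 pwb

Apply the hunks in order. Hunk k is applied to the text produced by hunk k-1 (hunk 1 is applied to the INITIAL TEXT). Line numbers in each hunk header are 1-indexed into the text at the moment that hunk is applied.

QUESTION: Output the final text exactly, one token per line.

Hunk 1: at line 3 remove [rcbp] add [swg] -> 11 lines: rklnm xzdu kfkmd bnfvk swg bsej fatsb rlzqj pwb xqxhl ubf
Hunk 2: at line 5 remove [bsej,fatsb] add [ksgs] -> 10 lines: rklnm xzdu kfkmd bnfvk swg ksgs rlzqj pwb xqxhl ubf
Hunk 3: at line 2 remove [bnfvk,swg,ksgs] add [hau,gqqug] -> 9 lines: rklnm xzdu kfkmd hau gqqug rlzqj pwb xqxhl ubf

Answer: rklnm
xzdu
kfkmd
hau
gqqug
rlzqj
pwb
xqxhl
ubf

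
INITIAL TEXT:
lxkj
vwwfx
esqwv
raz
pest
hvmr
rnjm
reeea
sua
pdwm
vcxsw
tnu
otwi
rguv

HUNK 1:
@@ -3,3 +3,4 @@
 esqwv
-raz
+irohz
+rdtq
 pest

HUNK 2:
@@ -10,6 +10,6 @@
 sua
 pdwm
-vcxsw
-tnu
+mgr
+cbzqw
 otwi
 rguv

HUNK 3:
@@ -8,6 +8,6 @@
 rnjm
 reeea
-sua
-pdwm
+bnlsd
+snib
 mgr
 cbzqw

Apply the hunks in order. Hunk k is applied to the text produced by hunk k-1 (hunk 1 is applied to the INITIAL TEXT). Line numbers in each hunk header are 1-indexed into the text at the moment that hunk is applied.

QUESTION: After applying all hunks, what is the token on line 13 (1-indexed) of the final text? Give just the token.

Hunk 1: at line 3 remove [raz] add [irohz,rdtq] -> 15 lines: lxkj vwwfx esqwv irohz rdtq pest hvmr rnjm reeea sua pdwm vcxsw tnu otwi rguv
Hunk 2: at line 10 remove [vcxsw,tnu] add [mgr,cbzqw] -> 15 lines: lxkj vwwfx esqwv irohz rdtq pest hvmr rnjm reeea sua pdwm mgr cbzqw otwi rguv
Hunk 3: at line 8 remove [sua,pdwm] add [bnlsd,snib] -> 15 lines: lxkj vwwfx esqwv irohz rdtq pest hvmr rnjm reeea bnlsd snib mgr cbzqw otwi rguv
Final line 13: cbzqw

Answer: cbzqw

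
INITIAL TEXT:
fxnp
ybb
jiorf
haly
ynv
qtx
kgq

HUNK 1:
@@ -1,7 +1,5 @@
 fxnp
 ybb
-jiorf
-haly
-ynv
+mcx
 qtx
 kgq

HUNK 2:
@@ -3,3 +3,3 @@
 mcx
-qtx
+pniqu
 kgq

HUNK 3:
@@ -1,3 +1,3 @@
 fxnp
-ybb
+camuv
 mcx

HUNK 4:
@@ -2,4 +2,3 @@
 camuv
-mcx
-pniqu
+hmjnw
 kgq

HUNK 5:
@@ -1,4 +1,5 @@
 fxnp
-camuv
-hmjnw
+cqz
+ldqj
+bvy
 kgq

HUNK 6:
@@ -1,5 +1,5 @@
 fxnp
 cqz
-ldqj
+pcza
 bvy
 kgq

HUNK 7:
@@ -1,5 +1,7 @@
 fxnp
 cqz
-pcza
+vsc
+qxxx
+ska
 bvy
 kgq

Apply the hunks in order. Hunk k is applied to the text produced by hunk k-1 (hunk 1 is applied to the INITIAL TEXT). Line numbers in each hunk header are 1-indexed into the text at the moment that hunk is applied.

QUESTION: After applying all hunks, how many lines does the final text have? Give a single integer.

Hunk 1: at line 1 remove [jiorf,haly,ynv] add [mcx] -> 5 lines: fxnp ybb mcx qtx kgq
Hunk 2: at line 3 remove [qtx] add [pniqu] -> 5 lines: fxnp ybb mcx pniqu kgq
Hunk 3: at line 1 remove [ybb] add [camuv] -> 5 lines: fxnp camuv mcx pniqu kgq
Hunk 4: at line 2 remove [mcx,pniqu] add [hmjnw] -> 4 lines: fxnp camuv hmjnw kgq
Hunk 5: at line 1 remove [camuv,hmjnw] add [cqz,ldqj,bvy] -> 5 lines: fxnp cqz ldqj bvy kgq
Hunk 6: at line 1 remove [ldqj] add [pcza] -> 5 lines: fxnp cqz pcza bvy kgq
Hunk 7: at line 1 remove [pcza] add [vsc,qxxx,ska] -> 7 lines: fxnp cqz vsc qxxx ska bvy kgq
Final line count: 7

Answer: 7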